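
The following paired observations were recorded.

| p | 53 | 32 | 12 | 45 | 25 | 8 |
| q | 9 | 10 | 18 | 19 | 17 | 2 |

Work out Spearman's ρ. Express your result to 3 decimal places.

Rank p: 6, 4, 2, 5, 3, 1
Rank q: 2, 3, 5, 6, 4, 1
d = rank(p) − rank(q): 4, 1, -3, -1, -1, 0; Σd² = 28
ρ = 1 − 6Σd² / [n(n²−1)] = 1 − 6×28 / (6×35) = 1 − 168/210 ≈ 0.200

0.200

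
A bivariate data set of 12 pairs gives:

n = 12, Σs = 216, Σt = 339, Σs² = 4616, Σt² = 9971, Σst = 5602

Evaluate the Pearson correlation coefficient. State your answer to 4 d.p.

-0.9333

r = (nΣst − ΣsΣt) / √[(nΣs² − (Σs)²)(nΣt² − (Σt)²)]
Numerator: 12×5602 − 216×339 = -6000
Denominator: √[(55392 − 46656)(119652 − 114921)] = √[8736 × 4731] = 6428.8425
r = -6000 / 6428.8425 ≈ -0.9333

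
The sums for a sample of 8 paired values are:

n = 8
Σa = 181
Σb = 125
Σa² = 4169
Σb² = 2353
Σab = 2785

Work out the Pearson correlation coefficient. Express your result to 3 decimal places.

-0.251

r = (nΣab − ΣaΣb) / √[(nΣa² − (Σa)²)(nΣb² − (Σb)²)]
Numerator: 8×2785 − 181×125 = -345
Denominator: √[(33352 − 32761)(18824 − 15625)] = √[591 × 3199] = 1374.9942
r = -345 / 1374.9942 ≈ -0.251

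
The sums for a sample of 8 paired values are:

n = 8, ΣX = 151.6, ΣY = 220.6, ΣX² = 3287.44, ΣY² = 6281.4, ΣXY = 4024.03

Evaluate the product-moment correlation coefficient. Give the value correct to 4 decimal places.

-0.5452

r = (nΣXY − ΣXΣY) / √[(nΣX² − (ΣX)²)(nΣY² − (ΣY)²)]
Numerator: 8×4024.03 − 151.6×220.6 = -1250.72
Denominator: √[(26299.52 − 22982.56)(50251.2 − 48664.36)] = √[3316.96 × 1586.84] = 2294.2286
r = -1250.72 / 2294.2286 ≈ -0.5452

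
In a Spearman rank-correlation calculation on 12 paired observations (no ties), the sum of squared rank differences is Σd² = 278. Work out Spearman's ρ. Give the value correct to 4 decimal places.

0.0280

ρ = 1 − 6Σd² / [n(n²−1)] = 1 − 6×278 / (12×143)
  = 1 − 1668/1716 = 1 − 0.97203 ≈ 0.0280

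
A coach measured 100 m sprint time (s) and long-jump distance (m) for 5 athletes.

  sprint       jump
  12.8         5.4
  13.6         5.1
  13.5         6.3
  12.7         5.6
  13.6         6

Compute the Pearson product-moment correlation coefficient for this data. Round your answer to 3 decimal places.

0.273

n = 5, Σx = 66.2, Σy = 28.4, Σx² = 877.3, Σy² = 162.22, Σxy = 376.25
nΣxy − ΣxΣy = 1881.25 − 1880.08 = 1.17
nΣx² − (Σx)² = 4386.5 − 4382.44 = 4.06; nΣy² − (Σy)² = 811.1 − 806.56 = 4.54
r = 1.17 / √(4.06 × 4.54) = 1.17 / 4.2933 ≈ 0.273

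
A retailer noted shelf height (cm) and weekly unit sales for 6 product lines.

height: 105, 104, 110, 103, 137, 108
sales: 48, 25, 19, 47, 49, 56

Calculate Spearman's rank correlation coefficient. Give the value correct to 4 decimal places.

0.2571

Rank height: 3, 2, 5, 1, 6, 4
Rank sales: 4, 2, 1, 3, 5, 6
d = rank(height) − rank(sales): -1, 0, 4, -2, 1, -2; Σd² = 26
ρ = 1 − 6Σd² / [n(n²−1)] = 1 − 6×26 / (6×35) = 1 − 156/210 ≈ 0.2571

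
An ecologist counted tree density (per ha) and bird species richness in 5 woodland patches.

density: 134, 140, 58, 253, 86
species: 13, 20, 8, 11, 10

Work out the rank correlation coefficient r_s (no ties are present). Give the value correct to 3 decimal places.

0.700

Rank density: 3, 4, 1, 5, 2
Rank species: 4, 5, 1, 3, 2
d = rank(density) − rank(species): -1, -1, 0, 2, 0; Σd² = 6
ρ = 1 − 6Σd² / [n(n²−1)] = 1 − 6×6 / (5×24) = 1 − 36/120 ≈ 0.700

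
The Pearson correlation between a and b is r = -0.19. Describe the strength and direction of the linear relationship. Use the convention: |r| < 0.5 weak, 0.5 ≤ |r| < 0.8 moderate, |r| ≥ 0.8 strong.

weak negative

r = -0.19 < 0 so the relationship is negative.
|r| = 0.19, which falls in the weak range.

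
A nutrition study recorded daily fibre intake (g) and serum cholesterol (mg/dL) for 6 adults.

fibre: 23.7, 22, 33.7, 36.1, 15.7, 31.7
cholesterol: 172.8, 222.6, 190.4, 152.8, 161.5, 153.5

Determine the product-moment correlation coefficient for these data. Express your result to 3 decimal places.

-0.261

n = 6, Σx = 162.9, Σy = 1053.6, Σx² = 4735.97, Σy² = 188655.1, Σxy = 28326.62
nΣxy − ΣxΣy = 169959.72 − 171631.44 = -1671.72
nΣx² − (Σx)² = 28415.82 − 26536.41 = 1879.41; nΣy² − (Σy)² = 1131930.6 − 1110072.96 = 21857.64
r = -1671.72 / √(1879.41 × 21857.64) = -1671.72 / 6409.3266 ≈ -0.261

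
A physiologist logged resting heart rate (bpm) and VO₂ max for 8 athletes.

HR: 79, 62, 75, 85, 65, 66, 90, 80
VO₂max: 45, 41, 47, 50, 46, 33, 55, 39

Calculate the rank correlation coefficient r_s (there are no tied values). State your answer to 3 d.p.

0.548

Rank HR: 5, 1, 4, 7, 2, 3, 8, 6
Rank VO₂max: 4, 3, 6, 7, 5, 1, 8, 2
d = rank(HR) − rank(VO₂max): 1, -2, -2, 0, -3, 2, 0, 4; Σd² = 38
ρ = 1 − 6Σd² / [n(n²−1)] = 1 − 6×38 / (8×63) = 1 − 228/504 ≈ 0.548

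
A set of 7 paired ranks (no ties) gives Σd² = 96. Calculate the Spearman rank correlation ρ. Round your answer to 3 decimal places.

-0.714

ρ = 1 − 6Σd² / [n(n²−1)] = 1 − 6×96 / (7×48)
  = 1 − 576/336 = 1 − 1.7143 ≈ -0.714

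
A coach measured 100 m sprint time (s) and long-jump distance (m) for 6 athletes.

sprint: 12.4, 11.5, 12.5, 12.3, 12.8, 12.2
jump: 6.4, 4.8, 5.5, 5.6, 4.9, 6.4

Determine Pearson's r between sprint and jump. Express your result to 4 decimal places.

n = 6, Σx = 73.7, Σy = 33.6, Σx² = 906.23, Σy² = 190.58, Σxy = 412.99
nΣxy − ΣxΣy = 2477.94 − 2476.32 = 1.62
nΣx² − (Σx)² = 5437.38 − 5431.69 = 5.69; nΣy² − (Σy)² = 1143.48 − 1128.96 = 14.52
r = 1.62 / √(5.69 × 14.52) = 1.62 / 9.0895 ≈ 0.1782

0.1782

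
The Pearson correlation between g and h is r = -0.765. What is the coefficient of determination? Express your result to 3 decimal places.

0.585

r² = (-0.765)² = 0.585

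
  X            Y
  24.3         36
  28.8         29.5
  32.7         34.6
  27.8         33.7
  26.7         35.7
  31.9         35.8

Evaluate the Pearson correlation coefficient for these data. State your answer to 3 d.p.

-0.108

n = 6, ΣX = 172.2, ΣY = 205.3, ΣX² = 4992.56, ΣY² = 7055.23, ΣXY = 5887.89
nΣXY − ΣXΣY = 35327.34 − 35352.66 = -25.32
nΣX² − (ΣX)² = 29955.36 − 29652.84 = 302.52; nΣY² − (ΣY)² = 42331.38 − 42148.09 = 183.29
r = -25.32 / √(302.52 × 183.29) = -25.32 / 235.4759 ≈ -0.108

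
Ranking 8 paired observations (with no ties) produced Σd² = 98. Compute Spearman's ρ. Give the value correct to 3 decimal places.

ρ = 1 − 6Σd² / [n(n²−1)] = 1 − 6×98 / (8×63)
  = 1 − 588/504 = 1 − 1.1667 ≈ -0.167

-0.167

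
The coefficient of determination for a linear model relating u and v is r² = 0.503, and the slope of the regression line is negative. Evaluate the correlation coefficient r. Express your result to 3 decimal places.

-0.709

|r| = √0.503 = 0.709
The association is negative, so r = −0.709.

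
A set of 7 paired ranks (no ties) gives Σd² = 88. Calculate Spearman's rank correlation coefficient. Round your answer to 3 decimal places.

ρ = 1 − 6Σd² / [n(n²−1)] = 1 − 6×88 / (7×48)
  = 1 − 528/336 = 1 − 1.5714 ≈ -0.571

-0.571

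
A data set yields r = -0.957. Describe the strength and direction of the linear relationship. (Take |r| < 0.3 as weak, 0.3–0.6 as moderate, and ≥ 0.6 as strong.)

r = -0.957 < 0 so the relationship is negative.
|r| = 0.957, which falls in the strong range.

strong negative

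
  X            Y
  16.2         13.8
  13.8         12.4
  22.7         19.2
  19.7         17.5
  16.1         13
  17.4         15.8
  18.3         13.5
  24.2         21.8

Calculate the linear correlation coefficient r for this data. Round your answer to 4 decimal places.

0.9491

n = 8, ΣX = 148.4, ΣY = 127, ΣX² = 2838.76, ΣY² = 2095.22, ΣXY = 2434.1
nΣXY − ΣXΣY = 19472.8 − 18846.8 = 626
nΣX² − (ΣX)² = 22710.08 − 22022.56 = 687.52; nΣY² − (ΣY)² = 16761.76 − 16129 = 632.76
r = 626 / √(687.52 × 632.76) = 626 / 659.5719 ≈ 0.9491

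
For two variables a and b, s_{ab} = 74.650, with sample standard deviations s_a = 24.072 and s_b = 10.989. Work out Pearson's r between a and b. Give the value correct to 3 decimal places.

0.282

r = Cov(a,b) / (s_a · s_b) = 74.650 / (24.072 × 10.989)
  = 74.650 / 264.5272 ≈ 0.282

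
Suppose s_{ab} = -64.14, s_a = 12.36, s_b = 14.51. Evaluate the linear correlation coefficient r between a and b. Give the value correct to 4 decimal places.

r = Cov(a,b) / (s_a · s_b) = -64.14 / (12.36 × 14.51)
  = -64.14 / 179.3436 ≈ -0.3576

-0.3576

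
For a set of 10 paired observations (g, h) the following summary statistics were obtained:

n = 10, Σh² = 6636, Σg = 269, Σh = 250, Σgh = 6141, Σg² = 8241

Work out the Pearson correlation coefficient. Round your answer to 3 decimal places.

-0.938

r = (nΣgh − ΣgΣh) / √[(nΣg² − (Σg)²)(nΣh² − (Σh)²)]
Numerator: 10×6141 − 269×250 = -5840
Denominator: √[(82410 − 72361)(66360 − 62500)] = √[10049 × 3860] = 6228.0928
r = -5840 / 6228.0928 ≈ -0.938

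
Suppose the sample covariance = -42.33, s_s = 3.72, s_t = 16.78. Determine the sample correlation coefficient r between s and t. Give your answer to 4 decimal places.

r = Cov(s,t) / (s_s · s_t) = -42.33 / (3.72 × 16.78)
  = -42.33 / 62.4216 ≈ -0.6781

-0.6781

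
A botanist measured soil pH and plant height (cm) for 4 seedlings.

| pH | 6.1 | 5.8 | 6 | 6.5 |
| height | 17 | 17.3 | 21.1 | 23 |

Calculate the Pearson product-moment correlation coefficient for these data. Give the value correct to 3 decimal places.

n = 4, Σx = 24.4, Σy = 78.4, Σx² = 149.1, Σy² = 1562.5, Σxy = 480.14
nΣxy − ΣxΣy = 1920.56 − 1912.96 = 7.6
nΣx² − (Σx)² = 596.4 − 595.36 = 1.04; nΣy² − (Σy)² = 6250 − 6146.56 = 103.44
r = 7.6 / √(1.04 × 103.44) = 7.6 / 10.3720 ≈ 0.733

0.733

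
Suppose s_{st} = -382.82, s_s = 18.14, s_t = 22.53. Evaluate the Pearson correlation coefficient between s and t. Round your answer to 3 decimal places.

r = Cov(s,t) / (s_s · s_t) = -382.82 / (18.14 × 22.53)
  = -382.82 / 408.6942 ≈ -0.937

-0.937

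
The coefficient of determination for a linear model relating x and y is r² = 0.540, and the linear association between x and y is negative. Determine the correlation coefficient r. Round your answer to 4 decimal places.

|r| = √0.540 = 0.7348
The association is negative, so r = −0.7348.

-0.7348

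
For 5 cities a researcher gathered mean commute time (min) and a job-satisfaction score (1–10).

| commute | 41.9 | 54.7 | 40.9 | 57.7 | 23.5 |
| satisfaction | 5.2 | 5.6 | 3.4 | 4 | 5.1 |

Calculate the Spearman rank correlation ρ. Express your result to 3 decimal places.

Rank commute: 3, 4, 2, 5, 1
Rank satisfaction: 4, 5, 1, 2, 3
d = rank(commute) − rank(satisfaction): -1, -1, 1, 3, -2; Σd² = 16
ρ = 1 − 6Σd² / [n(n²−1)] = 1 − 6×16 / (5×24) = 1 − 96/120 ≈ 0.200

0.200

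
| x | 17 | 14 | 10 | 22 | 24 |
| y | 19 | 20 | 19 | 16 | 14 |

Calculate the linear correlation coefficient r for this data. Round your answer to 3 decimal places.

n = 5, Σx = 87, Σy = 88, Σx² = 1645, Σy² = 1574, Σxy = 1481
nΣxy − ΣxΣy = 7405 − 7656 = -251
nΣx² − (Σx)² = 8225 − 7569 = 656; nΣy² − (Σy)² = 7870 − 7744 = 126
r = -251 / √(656 × 126) = -251 / 287.4996 ≈ -0.873

-0.873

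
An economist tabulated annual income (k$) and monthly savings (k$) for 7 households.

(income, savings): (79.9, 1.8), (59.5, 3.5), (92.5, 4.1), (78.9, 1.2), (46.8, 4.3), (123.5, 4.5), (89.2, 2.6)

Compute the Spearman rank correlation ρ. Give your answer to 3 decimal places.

0.250

Rank income: 4, 2, 6, 3, 1, 7, 5
Rank savings: 2, 4, 5, 1, 6, 7, 3
d = rank(income) − rank(savings): 2, -2, 1, 2, -5, 0, 2; Σd² = 42
ρ = 1 − 6Σd² / [n(n²−1)] = 1 − 6×42 / (7×48) = 1 − 252/336 ≈ 0.250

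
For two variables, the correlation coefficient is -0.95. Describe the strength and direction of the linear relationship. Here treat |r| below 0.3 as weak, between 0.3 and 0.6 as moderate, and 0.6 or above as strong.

strong negative

r = -0.95 < 0 so the relationship is negative.
|r| = 0.95, which falls in the strong range.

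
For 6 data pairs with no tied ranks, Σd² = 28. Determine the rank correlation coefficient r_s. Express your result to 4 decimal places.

ρ = 1 − 6Σd² / [n(n²−1)] = 1 − 6×28 / (6×35)
  = 1 − 168/210 = 1 − 0.80000 ≈ 0.2000

0.2000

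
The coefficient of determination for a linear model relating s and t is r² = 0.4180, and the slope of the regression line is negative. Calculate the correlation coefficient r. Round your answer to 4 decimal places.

-0.6465

|r| = √0.4180 = 0.6465
The association is negative, so r = −0.6465.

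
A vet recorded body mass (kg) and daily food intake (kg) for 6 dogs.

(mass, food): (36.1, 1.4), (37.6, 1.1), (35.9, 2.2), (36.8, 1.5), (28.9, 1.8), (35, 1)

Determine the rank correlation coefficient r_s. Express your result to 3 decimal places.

Rank mass: 4, 6, 3, 5, 1, 2
Rank food: 3, 2, 6, 4, 5, 1
d = rank(mass) − rank(food): 1, 4, -3, 1, -4, 1; Σd² = 44
ρ = 1 − 6Σd² / [n(n²−1)] = 1 − 6×44 / (6×35) = 1 − 264/210 ≈ -0.257

-0.257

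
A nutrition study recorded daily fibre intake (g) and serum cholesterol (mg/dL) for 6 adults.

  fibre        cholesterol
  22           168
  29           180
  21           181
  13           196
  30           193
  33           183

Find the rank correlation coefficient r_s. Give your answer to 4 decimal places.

-0.0857

Rank fibre: 3, 4, 2, 1, 5, 6
Rank cholesterol: 1, 2, 3, 6, 5, 4
d = rank(fibre) − rank(cholesterol): 2, 2, -1, -5, 0, 2; Σd² = 38
ρ = 1 − 6Σd² / [n(n²−1)] = 1 − 6×38 / (6×35) = 1 − 228/210 ≈ -0.0857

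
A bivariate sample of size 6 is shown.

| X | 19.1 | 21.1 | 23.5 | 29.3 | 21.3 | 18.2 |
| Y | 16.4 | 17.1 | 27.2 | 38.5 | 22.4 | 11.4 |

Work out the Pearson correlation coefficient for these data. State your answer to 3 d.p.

0.979

n = 6, ΣX = 132.5, ΣY = 133, ΣX² = 3005.69, ΣY² = 3415.18, ΣXY = 3125.9
nΣXY − ΣXΣY = 18755.4 − 17622.5 = 1132.9
nΣX² − (ΣX)² = 18034.14 − 17556.25 = 477.89; nΣY² − (ΣY)² = 20491.08 − 17689 = 2802.08
r = 1132.9 / √(477.89 × 2802.08) = 1132.9 / 1157.1888 ≈ 0.979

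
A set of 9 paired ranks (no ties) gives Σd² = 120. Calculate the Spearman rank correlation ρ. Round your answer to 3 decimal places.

ρ = 1 − 6Σd² / [n(n²−1)] = 1 − 6×120 / (9×80)
  = 1 − 720/720 = 1 − 1.0000 ≈ 0.000

0.000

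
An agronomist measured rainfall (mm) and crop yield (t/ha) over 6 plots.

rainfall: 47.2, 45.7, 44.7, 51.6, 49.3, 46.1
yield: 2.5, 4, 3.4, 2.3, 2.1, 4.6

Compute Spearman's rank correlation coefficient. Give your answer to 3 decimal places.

-0.714

Rank rainfall: 4, 2, 1, 6, 5, 3
Rank yield: 3, 5, 4, 2, 1, 6
d = rank(rainfall) − rank(yield): 1, -3, -3, 4, 4, -3; Σd² = 60
ρ = 1 − 6Σd² / [n(n²−1)] = 1 − 6×60 / (6×35) = 1 − 360/210 ≈ -0.714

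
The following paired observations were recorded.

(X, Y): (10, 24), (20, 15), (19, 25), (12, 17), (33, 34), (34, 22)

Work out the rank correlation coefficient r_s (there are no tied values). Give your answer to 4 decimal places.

Rank X: 1, 4, 3, 2, 5, 6
Rank Y: 4, 1, 5, 2, 6, 3
d = rank(X) − rank(Y): -3, 3, -2, 0, -1, 3; Σd² = 32
ρ = 1 − 6Σd² / [n(n²−1)] = 1 − 6×32 / (6×35) = 1 − 192/210 ≈ 0.0857

0.0857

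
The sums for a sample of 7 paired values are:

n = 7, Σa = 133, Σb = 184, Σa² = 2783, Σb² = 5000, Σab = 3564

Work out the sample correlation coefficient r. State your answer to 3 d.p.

0.332

r = (nΣab − ΣaΣb) / √[(nΣa² − (Σa)²)(nΣb² − (Σb)²)]
Numerator: 7×3564 − 133×184 = 476
Denominator: √[(19481 − 17689)(35000 − 33856)] = √[1792 × 1144] = 1431.7989
r = 476 / 1431.7989 ≈ 0.332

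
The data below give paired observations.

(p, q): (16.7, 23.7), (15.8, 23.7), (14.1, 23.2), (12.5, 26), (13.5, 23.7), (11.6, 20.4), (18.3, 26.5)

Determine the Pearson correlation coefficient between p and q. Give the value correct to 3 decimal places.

0.543

n = 7, Σp = 102.5, Σq = 167.2, Σp² = 1535.29, Σq² = 4017.72, Σpq = 2463.91
nΣpq − ΣpΣq = 17247.37 − 17138 = 109.37
nΣp² − (Σp)² = 10747.03 − 10506.25 = 240.78; nΣq² − (Σq)² = 28124.04 − 27955.84 = 168.2
r = 109.37 / √(240.78 × 168.2) = 109.37 / 201.2441 ≈ 0.543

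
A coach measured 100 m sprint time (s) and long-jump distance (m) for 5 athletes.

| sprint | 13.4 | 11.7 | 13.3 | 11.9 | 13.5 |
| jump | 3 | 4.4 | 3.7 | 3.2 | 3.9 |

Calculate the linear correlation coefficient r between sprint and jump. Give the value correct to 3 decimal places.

n = 5, Σx = 63.8, Σy = 18.2, Σx² = 817.2, Σy² = 67.5, Σxy = 231.62
nΣxy − ΣxΣy = 1158.1 − 1161.16 = -3.06
nΣx² − (Σx)² = 4086 − 4070.44 = 15.56; nΣy² − (Σy)² = 337.5 − 331.24 = 6.26
r = -3.06 / √(15.56 × 6.26) = -3.06 / 9.8694 ≈ -0.310

-0.310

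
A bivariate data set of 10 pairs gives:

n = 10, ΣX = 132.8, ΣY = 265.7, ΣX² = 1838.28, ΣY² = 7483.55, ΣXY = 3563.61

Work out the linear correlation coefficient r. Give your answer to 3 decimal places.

0.197

r = (nΣXY − ΣXΣY) / √[(nΣX² − (ΣX)²)(nΣY² − (ΣY)²)]
Numerator: 10×3563.61 − 132.8×265.7 = 351.14
Denominator: √[(18382.8 − 17635.84)(74835.5 − 70596.49)] = √[746.96 × 4239.01] = 1779.4299
r = 351.14 / 1779.4299 ≈ 0.197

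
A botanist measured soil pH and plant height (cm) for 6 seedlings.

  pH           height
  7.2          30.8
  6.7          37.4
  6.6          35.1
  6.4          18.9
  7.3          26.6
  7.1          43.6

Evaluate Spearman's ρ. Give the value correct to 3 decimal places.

0.086

Rank pH: 5, 3, 2, 1, 6, 4
Rank height: 3, 5, 4, 1, 2, 6
d = rank(pH) − rank(height): 2, -2, -2, 0, 4, -2; Σd² = 32
ρ = 1 − 6Σd² / [n(n²−1)] = 1 − 6×32 / (6×35) = 1 − 192/210 ≈ 0.086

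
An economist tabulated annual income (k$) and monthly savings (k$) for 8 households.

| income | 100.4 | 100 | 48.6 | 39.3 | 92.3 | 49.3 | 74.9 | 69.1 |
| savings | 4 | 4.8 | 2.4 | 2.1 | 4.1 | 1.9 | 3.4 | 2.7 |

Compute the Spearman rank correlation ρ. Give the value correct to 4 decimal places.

Rank income: 8, 7, 2, 1, 6, 3, 5, 4
Rank savings: 6, 8, 3, 2, 7, 1, 5, 4
d = rank(income) − rank(savings): 2, -1, -1, -1, -1, 2, 0, 0; Σd² = 12
ρ = 1 − 6Σd² / [n(n²−1)] = 1 − 6×12 / (8×63) = 1 − 72/504 ≈ 0.8571

0.8571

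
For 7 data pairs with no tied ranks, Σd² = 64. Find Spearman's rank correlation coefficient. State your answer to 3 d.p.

ρ = 1 − 6Σd² / [n(n²−1)] = 1 − 6×64 / (7×48)
  = 1 − 384/336 = 1 − 1.1429 ≈ -0.143

-0.143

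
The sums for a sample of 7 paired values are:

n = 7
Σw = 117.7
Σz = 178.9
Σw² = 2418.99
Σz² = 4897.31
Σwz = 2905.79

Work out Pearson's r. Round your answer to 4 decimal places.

r = (nΣwz − ΣwΣz) / √[(nΣw² − (Σw)²)(nΣz² − (Σz)²)]
Numerator: 7×2905.79 − 117.7×178.9 = -716
Denominator: √[(16932.93 − 13853.29)(34281.17 − 32005.21)] = √[3079.64 × 2275.96] = 2647.4776
r = -716 / 2647.4776 ≈ -0.2704

-0.2704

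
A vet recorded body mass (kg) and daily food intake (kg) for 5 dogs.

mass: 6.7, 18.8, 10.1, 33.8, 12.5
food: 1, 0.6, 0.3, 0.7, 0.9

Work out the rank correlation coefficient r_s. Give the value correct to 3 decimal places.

-0.300

Rank mass: 1, 4, 2, 5, 3
Rank food: 5, 2, 1, 3, 4
d = rank(mass) − rank(food): -4, 2, 1, 2, -1; Σd² = 26
ρ = 1 − 6Σd² / [n(n²−1)] = 1 − 6×26 / (5×24) = 1 − 156/120 ≈ -0.300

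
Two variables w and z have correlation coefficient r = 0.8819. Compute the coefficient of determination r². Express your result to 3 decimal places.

0.778

r² = (0.8819)² = 0.778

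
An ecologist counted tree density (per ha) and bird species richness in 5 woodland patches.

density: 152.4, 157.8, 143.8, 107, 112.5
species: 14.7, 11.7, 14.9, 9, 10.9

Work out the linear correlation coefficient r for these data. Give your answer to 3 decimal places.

n = 5, Σx = 673.5, Σy = 61.2, Σx² = 92910.29, Σy² = 774.8, Σxy = 8418.41
nΣxy − ΣxΣy = 42092.05 − 41218.2 = 873.85
nΣx² − (Σx)² = 464551.45 − 453602.25 = 10949.2; nΣy² − (Σy)² = 3874 − 3745.44 = 128.56
r = 873.85 / √(10949.2 × 128.56) = 873.85 / 1186.4355 ≈ 0.737

0.737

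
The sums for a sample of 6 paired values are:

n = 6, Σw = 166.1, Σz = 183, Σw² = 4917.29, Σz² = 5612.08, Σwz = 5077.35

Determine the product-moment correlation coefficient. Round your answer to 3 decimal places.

0.114

r = (nΣwz − ΣwΣz) / √[(nΣw² − (Σw)²)(nΣz² − (Σz)²)]
Numerator: 6×5077.35 − 166.1×183 = 67.8
Denominator: √[(29503.74 − 27589.21)(33672.48 − 33489)] = √[1914.53 × 183.48] = 592.6871
r = 67.8 / 592.6871 ≈ 0.114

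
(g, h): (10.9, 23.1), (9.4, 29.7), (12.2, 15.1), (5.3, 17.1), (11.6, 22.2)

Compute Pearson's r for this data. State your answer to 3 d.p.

n = 5, Σg = 49.4, Σh = 107.2, Σg² = 518.66, Σh² = 2428.96, Σgh = 1063.34
nΣgh − ΣgΣh = 5316.7 − 5295.68 = 21.02
nΣg² − (Σg)² = 2593.3 − 2440.36 = 152.94; nΣh² − (Σh)² = 12144.8 − 11491.84 = 652.96
r = 21.02 / √(152.94 × 652.96) = 21.02 / 316.0122 ≈ 0.067

0.067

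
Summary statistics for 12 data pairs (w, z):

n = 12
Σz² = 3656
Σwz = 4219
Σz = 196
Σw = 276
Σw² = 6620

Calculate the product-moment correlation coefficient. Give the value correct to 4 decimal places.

r = (nΣwz − ΣwΣz) / √[(nΣw² − (Σw)²)(nΣz² − (Σz)²)]
Numerator: 12×4219 − 276×196 = -3468
Denominator: √[(79440 − 76176)(43872 − 38416)] = √[3264 × 5456] = 4219.9981
r = -3468 / 4219.9981 ≈ -0.8218

-0.8218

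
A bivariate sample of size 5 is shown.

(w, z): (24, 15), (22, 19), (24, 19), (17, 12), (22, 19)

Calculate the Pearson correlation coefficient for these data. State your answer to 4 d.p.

n = 5, Σw = 109, Σz = 84, Σw² = 2409, Σz² = 1452, Σwz = 1856
nΣwz − ΣwΣz = 9280 − 9156 = 124
nΣw² − (Σw)² = 12045 − 11881 = 164; nΣz² − (Σz)² = 7260 − 7056 = 204
r = 124 / √(164 × 204) = 124 / 182.9098 ≈ 0.6779

0.6779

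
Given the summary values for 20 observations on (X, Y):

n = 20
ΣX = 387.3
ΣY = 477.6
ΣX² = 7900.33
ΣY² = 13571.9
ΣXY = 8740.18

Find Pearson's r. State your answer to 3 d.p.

r = (nΣXY − ΣXΣY) / √[(nΣX² − (ΣX)²)(nΣY² − (ΣY)²)]
Numerator: 20×8740.18 − 387.3×477.6 = -10170.88
Denominator: √[(158006.6 − 150001.29)(271438 − 228101.76)] = √[8005.31 × 43336.24] = 18625.7895
r = -10170.88 / 18625.7895 ≈ -0.546

-0.546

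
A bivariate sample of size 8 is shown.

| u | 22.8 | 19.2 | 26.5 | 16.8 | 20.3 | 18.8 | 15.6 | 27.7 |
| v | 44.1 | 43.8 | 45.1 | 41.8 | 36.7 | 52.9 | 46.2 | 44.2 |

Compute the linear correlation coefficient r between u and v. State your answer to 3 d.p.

n = 8, Σu = 167.7, Σv = 354.8, Σu² = 3649.15, Σv² = 15877.88, Σuv = 7428.42
nΣuv − ΣuΣv = 59427.36 − 59499.96 = -72.6
nΣu² − (Σu)² = 29193.2 − 28123.29 = 1069.91; nΣv² − (Σv)² = 127023.04 − 125883.04 = 1140
r = -72.6 / √(1069.91 × 1140) = -72.6 / 1104.3991 ≈ -0.066

-0.066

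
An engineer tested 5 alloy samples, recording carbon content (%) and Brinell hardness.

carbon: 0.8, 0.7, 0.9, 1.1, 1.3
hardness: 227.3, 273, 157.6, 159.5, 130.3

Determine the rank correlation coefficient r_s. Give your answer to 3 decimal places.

-0.900

Rank carbon: 2, 1, 3, 4, 5
Rank hardness: 4, 5, 2, 3, 1
d = rank(carbon) − rank(hardness): -2, -4, 1, 1, 4; Σd² = 38
ρ = 1 − 6Σd² / [n(n²−1)] = 1 − 6×38 / (5×24) = 1 − 228/120 ≈ -0.900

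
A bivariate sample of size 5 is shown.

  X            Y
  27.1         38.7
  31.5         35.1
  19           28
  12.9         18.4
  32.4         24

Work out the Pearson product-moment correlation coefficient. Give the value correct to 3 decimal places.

n = 5, ΣX = 122.9, ΣY = 144.2, ΣX² = 3303.83, ΣY² = 4428.26, ΣXY = 3701.38
nΣXY − ΣXΣY = 18506.9 − 17722.18 = 784.72
nΣX² − (ΣX)² = 16519.15 − 15104.41 = 1414.74; nΣY² − (ΣY)² = 22141.3 − 20793.64 = 1347.66
r = 784.72 / √(1414.74 × 1347.66) = 784.72 / 1380.7927 ≈ 0.568

0.568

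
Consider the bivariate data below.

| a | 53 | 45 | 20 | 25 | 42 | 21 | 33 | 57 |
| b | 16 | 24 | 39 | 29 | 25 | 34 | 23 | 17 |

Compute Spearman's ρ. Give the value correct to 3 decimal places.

Rank a: 7, 6, 1, 3, 5, 2, 4, 8
Rank b: 1, 4, 8, 6, 5, 7, 3, 2
d = rank(a) − rank(b): 6, 2, -7, -3, 0, -5, 1, 6; Σd² = 160
ρ = 1 − 6Σd² / [n(n²−1)] = 1 − 6×160 / (8×63) = 1 − 960/504 ≈ -0.905

-0.905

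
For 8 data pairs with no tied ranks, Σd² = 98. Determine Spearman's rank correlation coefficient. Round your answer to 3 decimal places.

ρ = 1 − 6Σd² / [n(n²−1)] = 1 − 6×98 / (8×63)
  = 1 − 588/504 = 1 − 1.1667 ≈ -0.167

-0.167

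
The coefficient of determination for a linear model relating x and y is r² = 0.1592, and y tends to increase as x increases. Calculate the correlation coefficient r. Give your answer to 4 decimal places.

0.3990

|r| = √0.1592 = 0.3990
The association is positive, so r = 0.3990.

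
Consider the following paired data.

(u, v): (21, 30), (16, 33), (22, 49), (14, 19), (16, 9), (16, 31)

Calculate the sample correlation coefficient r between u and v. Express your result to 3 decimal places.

n = 6, Σu = 105, Σv = 171, Σu² = 1889, Σv² = 5793, Σuv = 3142
nΣuv − ΣuΣv = 18852 − 17955 = 897
nΣu² − (Σu)² = 11334 − 11025 = 309; nΣv² − (Σv)² = 34758 − 29241 = 5517
r = 897 / √(309 × 5517) = 897 / 1305.6619 ≈ 0.687

0.687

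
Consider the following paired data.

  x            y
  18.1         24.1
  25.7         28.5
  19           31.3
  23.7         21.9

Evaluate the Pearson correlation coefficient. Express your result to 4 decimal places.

n = 4, Σx = 86.5, Σy = 105.8, Σx² = 1910.79, Σy² = 2852.36, Σxy = 2282.39
nΣxy − ΣxΣy = 9129.56 − 9151.7 = -22.14
nΣx² − (Σx)² = 7643.16 − 7482.25 = 160.91; nΣy² − (Σy)² = 11409.44 − 11193.64 = 215.8
r = -22.14 / √(160.91 × 215.8) = -22.14 / 186.3448 ≈ -0.1188

-0.1188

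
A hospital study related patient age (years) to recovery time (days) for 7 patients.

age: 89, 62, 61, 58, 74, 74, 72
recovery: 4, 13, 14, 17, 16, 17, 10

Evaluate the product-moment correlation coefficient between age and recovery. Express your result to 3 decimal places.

-0.685

n = 7, Σx = 490, Σy = 91, Σx² = 34986, Σy² = 1315, Σxy = 6164
nΣxy − ΣxΣy = 43148 − 44590 = -1442
nΣx² − (Σx)² = 244902 − 240100 = 4802; nΣy² − (Σy)² = 9205 − 8281 = 924
r = -1442 / √(4802 × 924) = -1442 / 2106.4302 ≈ -0.685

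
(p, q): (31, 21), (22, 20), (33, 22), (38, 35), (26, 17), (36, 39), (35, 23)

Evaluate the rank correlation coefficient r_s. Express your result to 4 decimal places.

0.9286

Rank p: 3, 1, 4, 7, 2, 6, 5
Rank q: 3, 2, 4, 6, 1, 7, 5
d = rank(p) − rank(q): 0, -1, 0, 1, 1, -1, 0; Σd² = 4
ρ = 1 − 6Σd² / [n(n²−1)] = 1 − 6×4 / (7×48) = 1 − 24/336 ≈ 0.9286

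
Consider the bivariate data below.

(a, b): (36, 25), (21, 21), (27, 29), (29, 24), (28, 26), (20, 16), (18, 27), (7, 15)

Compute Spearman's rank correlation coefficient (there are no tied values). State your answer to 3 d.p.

0.357

Rank a: 8, 4, 5, 7, 6, 3, 2, 1
Rank b: 5, 3, 8, 4, 6, 2, 7, 1
d = rank(a) − rank(b): 3, 1, -3, 3, 0, 1, -5, 0; Σd² = 54
ρ = 1 − 6Σd² / [n(n²−1)] = 1 − 6×54 / (8×63) = 1 − 324/504 ≈ 0.357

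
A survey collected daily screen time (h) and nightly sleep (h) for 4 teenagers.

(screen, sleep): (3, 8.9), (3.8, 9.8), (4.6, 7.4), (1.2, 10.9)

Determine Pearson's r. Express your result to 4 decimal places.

n = 4, Σx = 12.6, Σy = 37, Σx² = 46.04, Σy² = 348.82, Σxy = 111.06
nΣxy − ΣxΣy = 444.24 − 466.2 = -21.96
nΣx² − (Σx)² = 184.16 − 158.76 = 25.4; nΣy² − (Σy)² = 1395.28 − 1369 = 26.28
r = -21.96 / √(25.4 × 26.28) = -21.96 / 25.8363 ≈ -0.8500

-0.8500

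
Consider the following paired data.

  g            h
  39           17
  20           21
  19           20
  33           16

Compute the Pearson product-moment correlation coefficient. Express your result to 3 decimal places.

n = 4, Σg = 111, Σh = 74, Σg² = 3371, Σh² = 1386, Σgh = 1991
nΣgh − ΣgΣh = 7964 − 8214 = -250
nΣg² − (Σg)² = 13484 − 12321 = 1163; nΣh² − (Σh)² = 5544 − 5476 = 68
r = -250 / √(1163 × 68) = -250 / 281.2188 ≈ -0.889

-0.889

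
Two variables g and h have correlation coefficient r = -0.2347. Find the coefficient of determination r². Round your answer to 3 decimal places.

r² = (-0.2347)² = 0.055

0.055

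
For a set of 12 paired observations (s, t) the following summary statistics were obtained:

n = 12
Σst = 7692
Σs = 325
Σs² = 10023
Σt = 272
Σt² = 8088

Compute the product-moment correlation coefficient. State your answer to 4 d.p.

0.2123

r = (nΣst − ΣsΣt) / √[(nΣs² − (Σs)²)(nΣt² − (Σt)²)]
Numerator: 12×7692 − 325×272 = 3904
Denominator: √[(120276 − 105625)(97056 − 73984)] = √[14651 × 23072] = 18385.5343
r = 3904 / 18385.5343 ≈ 0.2123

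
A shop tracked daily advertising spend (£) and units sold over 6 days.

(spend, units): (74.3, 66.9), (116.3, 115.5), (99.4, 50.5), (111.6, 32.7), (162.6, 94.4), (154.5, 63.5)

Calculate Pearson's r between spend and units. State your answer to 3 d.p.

n = 6, Σx = 718.7, Σy = 423.5, Σx² = 91690.11, Σy² = 34379.01, Σxy = 52232.53
nΣxy − ΣxΣy = 313395.18 − 304369.45 = 9025.73
nΣx² − (Σx)² = 550140.66 − 516529.69 = 33610.97; nΣy² − (Σy)² = 206274.06 − 179352.25 = 26921.81
r = 9025.73 / √(33610.97 × 26921.81) = 9025.73 / 30081.0264 ≈ 0.300

0.300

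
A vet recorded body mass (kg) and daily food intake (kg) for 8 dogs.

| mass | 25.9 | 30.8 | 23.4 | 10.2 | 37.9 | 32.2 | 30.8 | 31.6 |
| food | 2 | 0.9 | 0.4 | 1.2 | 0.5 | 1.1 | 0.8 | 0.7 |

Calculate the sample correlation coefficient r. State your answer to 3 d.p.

n = 8, Σx = 222.8, Σy = 7.6, Σx² = 6691.5, Σy² = 9, Σxy = 202.25
nΣxy − ΣxΣy = 1618 − 1693.28 = -75.28
nΣx² − (Σx)² = 53532 − 49639.84 = 3892.16; nΣy² − (Σy)² = 72 − 57.76 = 14.24
r = -75.28 / √(3892.16 × 14.24) = -75.28 / 235.4238 ≈ -0.320

-0.320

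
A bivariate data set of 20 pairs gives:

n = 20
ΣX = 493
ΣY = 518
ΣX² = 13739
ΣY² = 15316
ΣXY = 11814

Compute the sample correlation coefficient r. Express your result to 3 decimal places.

-0.550

r = (nΣXY − ΣXΣY) / √[(nΣX² − (ΣX)²)(nΣY² − (ΣY)²)]
Numerator: 20×11814 − 493×518 = -19094
Denominator: √[(274780 − 243049)(306320 − 268324)] = √[31731 × 37996] = 34722.4866
r = -19094 / 34722.4866 ≈ -0.550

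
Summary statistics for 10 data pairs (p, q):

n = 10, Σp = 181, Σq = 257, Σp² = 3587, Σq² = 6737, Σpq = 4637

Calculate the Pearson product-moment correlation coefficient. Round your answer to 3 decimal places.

r = (nΣpq − ΣpΣq) / √[(nΣp² − (Σp)²)(nΣq² − (Σq)²)]
Numerator: 10×4637 − 181×257 = -147
Denominator: √[(35870 − 32761)(67370 − 66049)] = √[3109 × 1321] = 2026.5707
r = -147 / 2026.5707 ≈ -0.073

-0.073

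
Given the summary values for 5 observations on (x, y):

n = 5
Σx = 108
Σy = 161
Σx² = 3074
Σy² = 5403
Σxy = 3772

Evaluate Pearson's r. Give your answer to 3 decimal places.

r = (nΣxy − ΣxΣy) / √[(nΣx² − (Σx)²)(nΣy² − (Σy)²)]
Numerator: 5×3772 − 108×161 = 1472
Denominator: √[(15370 − 11664)(27015 − 25921)] = √[3706 × 1094] = 2013.5451
r = 1472 / 2013.5451 ≈ 0.731

0.731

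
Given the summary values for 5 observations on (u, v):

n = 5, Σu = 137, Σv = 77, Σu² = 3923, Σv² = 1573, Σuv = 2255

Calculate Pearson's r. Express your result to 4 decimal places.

0.5673

r = (nΣuv − ΣuΣv) / √[(nΣu² − (Σu)²)(nΣv² − (Σv)²)]
Numerator: 5×2255 − 137×77 = 726
Denominator: √[(19615 − 18769)(7865 − 5929)] = √[846 × 1936] = 1279.7875
r = 726 / 1279.7875 ≈ 0.5673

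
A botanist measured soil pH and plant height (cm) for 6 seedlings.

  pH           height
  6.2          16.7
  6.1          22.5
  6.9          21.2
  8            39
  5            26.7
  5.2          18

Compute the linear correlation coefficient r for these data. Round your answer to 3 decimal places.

n = 6, Σx = 37.4, Σy = 144.1, Σx² = 239.3, Σy² = 3792.47, Σxy = 926.17
nΣxy − ΣxΣy = 5557.02 − 5389.34 = 167.68
nΣx² − (Σx)² = 1435.8 − 1398.76 = 37.04; nΣy² − (Σy)² = 22754.82 − 20764.81 = 1990.01
r = 167.68 / √(37.04 × 1990.01) = 167.68 / 271.4958 ≈ 0.618

0.618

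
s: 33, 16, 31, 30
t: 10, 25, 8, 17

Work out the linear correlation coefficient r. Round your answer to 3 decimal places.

-0.903

n = 4, Σs = 110, Σt = 60, Σs² = 3206, Σt² = 1078, Σst = 1488
nΣst − ΣsΣt = 5952 − 6600 = -648
nΣs² − (Σs)² = 12824 − 12100 = 724; nΣt² − (Σt)² = 4312 − 3600 = 712
r = -648 / √(724 × 712) = -648 / 717.9749 ≈ -0.903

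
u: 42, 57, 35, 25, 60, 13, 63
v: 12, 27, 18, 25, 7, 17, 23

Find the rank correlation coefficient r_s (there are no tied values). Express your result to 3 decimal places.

-0.036

Rank u: 4, 5, 3, 2, 6, 1, 7
Rank v: 2, 7, 4, 6, 1, 3, 5
d = rank(u) − rank(v): 2, -2, -1, -4, 5, -2, 2; Σd² = 58
ρ = 1 − 6Σd² / [n(n²−1)] = 1 − 6×58 / (7×48) = 1 − 348/336 ≈ -0.036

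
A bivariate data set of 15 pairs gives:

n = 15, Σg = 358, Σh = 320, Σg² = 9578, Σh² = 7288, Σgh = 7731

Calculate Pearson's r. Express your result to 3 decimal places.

0.136

r = (nΣgh − ΣgΣh) / √[(nΣg² − (Σg)²)(nΣh² − (Σh)²)]
Numerator: 15×7731 − 358×320 = 1405
Denominator: √[(143670 − 128164)(109320 − 102400)] = √[15506 × 6920] = 10358.6447
r = 1405 / 10358.6447 ≈ 0.136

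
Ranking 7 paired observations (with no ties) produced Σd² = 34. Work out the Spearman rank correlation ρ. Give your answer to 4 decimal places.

ρ = 1 − 6Σd² / [n(n²−1)] = 1 − 6×34 / (7×48)
  = 1 − 204/336 = 1 − 0.60714 ≈ 0.3929

0.3929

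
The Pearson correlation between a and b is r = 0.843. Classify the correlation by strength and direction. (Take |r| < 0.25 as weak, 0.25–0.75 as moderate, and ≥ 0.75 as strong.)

r = 0.843 > 0 so the relationship is positive.
|r| = 0.843, which falls in the strong range.

strong positive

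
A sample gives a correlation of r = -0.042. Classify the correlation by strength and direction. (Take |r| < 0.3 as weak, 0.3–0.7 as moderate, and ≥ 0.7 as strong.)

weak negative

r = -0.042 < 0 so the relationship is negative.
|r| = 0.042, which falls in the weak range.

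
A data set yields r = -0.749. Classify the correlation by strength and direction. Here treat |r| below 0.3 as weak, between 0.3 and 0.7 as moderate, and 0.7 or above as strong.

strong negative

r = -0.749 < 0 so the relationship is negative.
|r| = 0.749, which falls in the strong range.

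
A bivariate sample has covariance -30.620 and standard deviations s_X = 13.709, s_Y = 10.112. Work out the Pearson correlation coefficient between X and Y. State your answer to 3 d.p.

r = Cov(X,Y) / (s_X · s_Y) = -30.620 / (13.709 × 10.112)
  = -30.620 / 138.6254 ≈ -0.221

-0.221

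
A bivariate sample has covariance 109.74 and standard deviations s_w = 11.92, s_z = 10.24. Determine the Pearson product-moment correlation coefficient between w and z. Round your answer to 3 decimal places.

0.899

r = Cov(w,z) / (s_w · s_z) = 109.74 / (11.92 × 10.24)
  = 109.74 / 122.0608 ≈ 0.899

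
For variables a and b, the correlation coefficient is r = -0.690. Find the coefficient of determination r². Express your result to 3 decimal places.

r² = (-0.690)² = 0.476

0.476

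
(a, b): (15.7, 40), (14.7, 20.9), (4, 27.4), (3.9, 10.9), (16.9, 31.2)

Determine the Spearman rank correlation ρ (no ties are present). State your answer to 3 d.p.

Rank a: 4, 3, 2, 1, 5
Rank b: 5, 2, 3, 1, 4
d = rank(a) − rank(b): -1, 1, -1, 0, 1; Σd² = 4
ρ = 1 − 6Σd² / [n(n²−1)] = 1 − 6×4 / (5×24) = 1 − 24/120 ≈ 0.800

0.800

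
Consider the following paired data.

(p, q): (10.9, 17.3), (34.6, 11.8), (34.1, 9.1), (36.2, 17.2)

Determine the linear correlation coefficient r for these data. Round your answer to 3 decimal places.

n = 4, Σp = 115.8, Σq = 55.4, Σp² = 3789.22, Σq² = 817.18, Σpq = 1529.8
nΣpq − ΣpΣq = 6119.2 − 6415.32 = -296.12
nΣp² − (Σp)² = 15156.88 − 13409.64 = 1747.24; nΣq² − (Σq)² = 3268.72 − 3069.16 = 199.56
r = -296.12 / √(1747.24 × 199.56) = -296.12 / 590.4907 ≈ -0.501

-0.501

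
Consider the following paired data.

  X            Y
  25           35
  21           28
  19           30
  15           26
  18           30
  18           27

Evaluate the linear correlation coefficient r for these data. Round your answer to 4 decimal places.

n = 6, ΣX = 116, ΣY = 176, ΣX² = 2300, ΣY² = 5214, ΣXY = 3449
nΣXY − ΣXΣY = 20694 − 20416 = 278
nΣX² − (ΣX)² = 13800 − 13456 = 344; nΣY² − (ΣY)² = 31284 − 30976 = 308
r = 278 / √(344 × 308) = 278 / 325.5027 ≈ 0.8541

0.8541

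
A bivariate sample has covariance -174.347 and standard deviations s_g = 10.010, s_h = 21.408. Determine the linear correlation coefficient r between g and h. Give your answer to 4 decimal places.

-0.8136

r = Cov(g,h) / (s_g · s_h) = -174.347 / (10.010 × 21.408)
  = -174.347 / 214.2941 ≈ -0.8136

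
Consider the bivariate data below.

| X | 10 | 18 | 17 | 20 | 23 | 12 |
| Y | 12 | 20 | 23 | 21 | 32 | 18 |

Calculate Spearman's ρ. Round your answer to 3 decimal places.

0.829

Rank X: 1, 4, 3, 5, 6, 2
Rank Y: 1, 3, 5, 4, 6, 2
d = rank(X) − rank(Y): 0, 1, -2, 1, 0, 0; Σd² = 6
ρ = 1 − 6Σd² / [n(n²−1)] = 1 − 6×6 / (6×35) = 1 − 36/210 ≈ 0.829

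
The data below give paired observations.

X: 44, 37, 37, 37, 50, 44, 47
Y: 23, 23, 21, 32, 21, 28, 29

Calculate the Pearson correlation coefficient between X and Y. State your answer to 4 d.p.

n = 7, ΣX = 296, ΣY = 177, ΣX² = 12688, ΣY² = 4589, ΣXY = 7469
nΣXY − ΣXΣY = 52283 − 52392 = -109
nΣX² − (ΣX)² = 88816 − 87616 = 1200; nΣY² − (ΣY)² = 32123 − 31329 = 794
r = -109 / √(1200 × 794) = -109 / 976.1147 ≈ -0.1117

-0.1117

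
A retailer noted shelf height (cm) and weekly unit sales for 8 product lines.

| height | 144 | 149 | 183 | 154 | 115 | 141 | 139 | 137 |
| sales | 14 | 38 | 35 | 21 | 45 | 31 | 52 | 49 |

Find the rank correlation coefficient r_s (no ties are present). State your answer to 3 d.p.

-0.595

Rank height: 5, 6, 8, 7, 1, 4, 3, 2
Rank sales: 1, 5, 4, 2, 6, 3, 8, 7
d = rank(height) − rank(sales): 4, 1, 4, 5, -5, 1, -5, -5; Σd² = 134
ρ = 1 − 6Σd² / [n(n²−1)] = 1 − 6×134 / (8×63) = 1 − 804/504 ≈ -0.595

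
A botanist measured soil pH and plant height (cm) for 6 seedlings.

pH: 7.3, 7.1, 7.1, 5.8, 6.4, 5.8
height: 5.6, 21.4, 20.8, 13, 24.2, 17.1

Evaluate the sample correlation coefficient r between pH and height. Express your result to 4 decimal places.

-0.0951

n = 6, Σx = 39.5, Σy = 102.1, Σx² = 262.35, Σy² = 1969.01, Σxy = 669.96
nΣxy − ΣxΣy = 4019.76 − 4032.95 = -13.19
nΣx² − (Σx)² = 1574.1 − 1560.25 = 13.85; nΣy² − (Σy)² = 11814.06 − 10424.41 = 1389.65
r = -13.19 / √(13.85 × 1389.65) = -13.19 / 138.7323 ≈ -0.0951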